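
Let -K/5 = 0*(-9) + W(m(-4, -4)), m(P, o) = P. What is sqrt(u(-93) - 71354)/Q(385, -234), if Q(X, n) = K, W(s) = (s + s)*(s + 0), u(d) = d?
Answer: -I*sqrt(71447)/160 ≈ -1.6706*I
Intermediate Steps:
W(s) = 2*s**2 (W(s) = (2*s)*s = 2*s**2)
K = -160 (K = -5*(0*(-9) + 2*(-4)**2) = -5*(0 + 2*16) = -5*(0 + 32) = -5*32 = -160)
Q(X, n) = -160
sqrt(u(-93) - 71354)/Q(385, -234) = sqrt(-93 - 71354)/(-160) = sqrt(-71447)*(-1/160) = (I*sqrt(71447))*(-1/160) = -I*sqrt(71447)/160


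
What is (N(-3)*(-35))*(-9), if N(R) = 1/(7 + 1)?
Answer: 315/8 ≈ 39.375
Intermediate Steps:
N(R) = ⅛ (N(R) = 1/8 = ⅛)
(N(-3)*(-35))*(-9) = ((⅛)*(-35))*(-9) = -35/8*(-9) = 315/8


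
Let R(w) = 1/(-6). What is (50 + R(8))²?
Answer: 89401/36 ≈ 2483.4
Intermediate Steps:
R(w) = -⅙
(50 + R(8))² = (50 - ⅙)² = (299/6)² = 89401/36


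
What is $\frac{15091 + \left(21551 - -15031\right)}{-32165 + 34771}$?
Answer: $\frac{51673}{2606} \approx 19.828$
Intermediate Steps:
$\frac{15091 + \left(21551 - -15031\right)}{-32165 + 34771} = \frac{15091 + \left(21551 + 15031\right)}{2606} = \left(15091 + 36582\right) \frac{1}{2606} = 51673 \cdot \frac{1}{2606} = \frac{51673}{2606}$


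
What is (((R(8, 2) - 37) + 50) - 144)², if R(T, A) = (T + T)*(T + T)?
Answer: 15625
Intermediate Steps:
R(T, A) = 4*T² (R(T, A) = (2*T)*(2*T) = 4*T²)
(((R(8, 2) - 37) + 50) - 144)² = (((4*8² - 37) + 50) - 144)² = (((4*64 - 37) + 50) - 144)² = (((256 - 37) + 50) - 144)² = ((219 + 50) - 144)² = (269 - 144)² = 125² = 15625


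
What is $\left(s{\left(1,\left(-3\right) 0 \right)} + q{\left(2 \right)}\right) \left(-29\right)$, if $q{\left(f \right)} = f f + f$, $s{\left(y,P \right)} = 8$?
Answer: $-406$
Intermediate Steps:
$q{\left(f \right)} = f + f^{2}$ ($q{\left(f \right)} = f^{2} + f = f + f^{2}$)
$\left(s{\left(1,\left(-3\right) 0 \right)} + q{\left(2 \right)}\right) \left(-29\right) = \left(8 + 2 \left(1 + 2\right)\right) \left(-29\right) = \left(8 + 2 \cdot 3\right) \left(-29\right) = \left(8 + 6\right) \left(-29\right) = 14 \left(-29\right) = -406$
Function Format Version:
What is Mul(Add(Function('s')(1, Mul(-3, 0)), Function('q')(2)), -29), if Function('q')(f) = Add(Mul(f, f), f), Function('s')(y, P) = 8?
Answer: -406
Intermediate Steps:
Function('q')(f) = Add(f, Pow(f, 2)) (Function('q')(f) = Add(Pow(f, 2), f) = Add(f, Pow(f, 2)))
Mul(Add(Function('s')(1, Mul(-3, 0)), Function('q')(2)), -29) = Mul(Add(8, Mul(2, Add(1, 2))), -29) = Mul(Add(8, Mul(2, 3)), -29) = Mul(Add(8, 6), -29) = Mul(14, -29) = -406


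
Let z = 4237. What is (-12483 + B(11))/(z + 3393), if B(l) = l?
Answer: -6236/3815 ≈ -1.6346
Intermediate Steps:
(-12483 + B(11))/(z + 3393) = (-12483 + 11)/(4237 + 3393) = -12472/7630 = -12472*1/7630 = -6236/3815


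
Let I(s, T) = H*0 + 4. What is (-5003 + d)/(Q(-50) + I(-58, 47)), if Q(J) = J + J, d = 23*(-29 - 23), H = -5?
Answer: 6199/96 ≈ 64.573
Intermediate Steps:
d = -1196 (d = 23*(-52) = -1196)
I(s, T) = 4 (I(s, T) = -5*0 + 4 = 0 + 4 = 4)
Q(J) = 2*J
(-5003 + d)/(Q(-50) + I(-58, 47)) = (-5003 - 1196)/(2*(-50) + 4) = -6199/(-100 + 4) = -6199/(-96) = -6199*(-1/96) = 6199/96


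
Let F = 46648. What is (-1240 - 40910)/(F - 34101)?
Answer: -42150/12547 ≈ -3.3594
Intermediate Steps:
(-1240 - 40910)/(F - 34101) = (-1240 - 40910)/(46648 - 34101) = -42150/12547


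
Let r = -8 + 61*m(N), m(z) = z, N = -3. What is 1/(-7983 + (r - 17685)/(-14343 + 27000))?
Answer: -12657/101058707 ≈ -0.00012524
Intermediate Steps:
r = -191 (r = -8 + 61*(-3) = -8 - 183 = -191)
1/(-7983 + (r - 17685)/(-14343 + 27000)) = 1/(-7983 + (-191 - 17685)/(-14343 + 27000)) = 1/(-7983 - 17876/12657) = 1/(-101058707/12657) = -12657/101058707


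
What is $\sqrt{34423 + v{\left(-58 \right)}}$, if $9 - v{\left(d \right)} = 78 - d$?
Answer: $2 \sqrt{8574} \approx 185.19$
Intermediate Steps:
$v{\left(d \right)} = -69 + d$ ($v{\left(d \right)} = 9 - \left(78 - d\right) = 9 + \left(-78 + d\right) = -69 + d$)
$\sqrt{34423 + v{\left(-58 \right)}} = \sqrt{34423 - 127} = \sqrt{34296} = 2 \sqrt{8574}$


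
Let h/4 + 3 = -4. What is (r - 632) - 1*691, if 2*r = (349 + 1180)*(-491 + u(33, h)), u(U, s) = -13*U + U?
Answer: -1358869/2 ≈ -6.7943e+5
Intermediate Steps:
h = -28 (h = -12 + 4*(-4) = -12 - 16 = -28)
u(U, s) = -12*U
r = -1356223/2 (r = ((349 + 1180)*(-491 - 12*33))/2 = (1529*(-491 - 396))/2 = (1529*(-887))/2 = (½)*(-1356223) = -1356223/2 ≈ -6.7811e+5)
(r - 632) - 1*691 = (-1356223/2 - 632) - 1*691 = -1357487/2 - 691 = -1358869/2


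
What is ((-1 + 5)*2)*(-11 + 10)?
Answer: -8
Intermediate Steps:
((-1 + 5)*2)*(-11 + 10) = (4*2)*(-1) = 8*(-1) = -8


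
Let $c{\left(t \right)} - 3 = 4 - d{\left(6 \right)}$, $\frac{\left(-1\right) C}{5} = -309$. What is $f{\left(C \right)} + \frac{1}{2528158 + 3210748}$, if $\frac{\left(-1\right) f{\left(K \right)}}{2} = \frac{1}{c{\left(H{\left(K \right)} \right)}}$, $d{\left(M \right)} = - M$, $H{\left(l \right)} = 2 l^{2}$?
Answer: $- \frac{11477799}{74605778} \approx -0.15385$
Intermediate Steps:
$C = 1545$ ($C = \left(-5\right) \left(-309\right) = 1545$)
$c{\left(t \right)} = 13$ ($c{\left(t \right)} = 3 - \left(-4 - 6\right) = 3 + \left(4 - -6\right) = 3 + \left(4 + 6\right) = 3 + 10 = 13$)
$f{\left(K \right)} = - \frac{2}{13}$
$f{\left(C \right)} + \frac{1}{2528158 + 3210748} = - \frac{2}{13} + \frac{1}{2528158 + 3210748} = - \frac{2}{13} + \frac{1}{5738906} = - \frac{11477799}{74605778}$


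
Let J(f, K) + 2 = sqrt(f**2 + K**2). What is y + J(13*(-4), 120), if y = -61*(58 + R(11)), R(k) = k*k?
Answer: -10921 + 4*sqrt(1069) ≈ -10790.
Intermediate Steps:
J(f, K) = -2 + sqrt(K**2 + f**2) (J(f, K) = -2 + sqrt(f**2 + K**2) = -2 + sqrt(K**2 + f**2))
R(k) = k**2
y = -10919 (y = -61*(58 + 11**2) = -61*(58 + 121) = -61*179 = -10919)
y + J(13*(-4), 120) = -10919 + (-2 + sqrt(120**2 + (13*(-4))**2)) = -10919 + (-2 + sqrt(14400 + (-52)**2)) = -10919 + (-2 + sqrt(14400 + 2704)) = -10919 + (-2 + sqrt(17104)) = -10919 + (-2 + 4*sqrt(1069)) = -10921 + 4*sqrt(1069)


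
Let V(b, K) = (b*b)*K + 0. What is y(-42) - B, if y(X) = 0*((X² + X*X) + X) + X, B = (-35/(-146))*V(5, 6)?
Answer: -5691/73 ≈ -77.959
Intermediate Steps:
V(b, K) = K*b² (V(b, K) = b²*K + 0 = K*b² + 0 = K*b²)
B = 2625/73 (B = (-35/(-146))*(6*5²) = (-35*(-1/146))*(6*25) = (35/146)*150 = 2625/73 ≈ 35.959)
y(X) = X (y(X) = 0*((X² + X²) + X) + X = 0*(2*X² + X) + X = 0*(X + 2*X²) + X = 0 + X = X)
y(-42) - B = -42 - 1*2625/73 = -42 - 2625/73 = -5691/73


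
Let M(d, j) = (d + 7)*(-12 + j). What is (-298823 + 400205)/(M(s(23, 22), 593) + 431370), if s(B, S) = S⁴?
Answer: 101382/136538173 ≈ 0.00074252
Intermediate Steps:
M(d, j) = (-12 + j)*(7 + d) (M(d, j) = (7 + d)*(-12 + j) = (-12 + j)*(7 + d))
(-298823 + 400205)/(M(s(23, 22), 593) + 431370) = (-298823 + 400205)/((-84 - 12*22⁴ + 7*593 + 22⁴*593) + 431370) = 101382/((-84 - 12*234256 + 4151 + 234256*593) + 431370) = 101382/((-84 - 2811072 + 4151 + 138913808) + 431370) = 101382/(136106803 + 431370) = 101382/136538173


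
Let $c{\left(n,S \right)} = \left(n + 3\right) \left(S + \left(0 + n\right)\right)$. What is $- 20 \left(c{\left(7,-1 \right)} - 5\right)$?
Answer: $-1100$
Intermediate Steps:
$c{\left(n,S \right)} = \left(3 + n\right) \left(S + n\right)$
$- 20 \left(c{\left(7,-1 \right)} - 5\right) = - 20 \left(\left(7^{2} + 3 \left(-1\right) + 3 \cdot 7 - 7\right) - 5\right) = - 20 \left(\left(49 - 3 + 21 - 7\right) - 5\right) = - 20 \left(60 - 5\right) = \left(-20\right) 55 = -1100$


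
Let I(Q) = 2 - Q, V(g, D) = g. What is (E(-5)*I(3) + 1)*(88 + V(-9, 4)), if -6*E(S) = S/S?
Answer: 553/6 ≈ 92.167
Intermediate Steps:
E(S) = -⅙ (E(S) = -S/(6*S) = -⅙*1 = -⅙)
(E(-5)*I(3) + 1)*(88 + V(-9, 4)) = (-(2 - 1*3)/6 + 1)*(88 - 9) = (-(2 - 3)/6 + 1)*79 = (-⅙*(-1) + 1)*79 = (⅙ + 1)*79 = (7/6)*79 = 553/6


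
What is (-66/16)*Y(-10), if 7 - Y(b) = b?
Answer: -561/8 ≈ -70.125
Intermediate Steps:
Y(b) = 7 - b
(-66/16)*Y(-10) = (-66/16)*(7 - 1*(-10)) = ((1/16)*(-66))*(7 + 10) = -33/8*17 = -561/8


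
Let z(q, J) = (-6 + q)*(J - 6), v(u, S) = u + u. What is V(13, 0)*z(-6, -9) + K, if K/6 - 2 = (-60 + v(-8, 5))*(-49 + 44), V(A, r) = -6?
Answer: 1212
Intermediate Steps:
v(u, S) = 2*u
z(q, J) = (-6 + J)*(-6 + q) (z(q, J) = (-6 + q)*(-6 + J) = (-6 + J)*(-6 + q))
K = 2292 (K = 12 + 6*((-60 + 2*(-8))*(-49 + 44)) = 12 + 6*((-60 - 16)*(-5)) = 12 + 6*(-76*(-5)) = 12 + 6*380 = 12 + 2280 = 2292)
V(13, 0)*z(-6, -9) + K = -6*(36 - 6*(-9) - 6*(-6) - 9*(-6)) + 2292 = -6*(36 + 54 + 36 + 54) + 2292 = -6*180 + 2292 = -1080 + 2292 = 1212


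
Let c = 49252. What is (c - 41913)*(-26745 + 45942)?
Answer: 140886783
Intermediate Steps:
(c - 41913)*(-26745 + 45942) = (49252 - 41913)*(-26745 + 45942) = 7339*19197 = 140886783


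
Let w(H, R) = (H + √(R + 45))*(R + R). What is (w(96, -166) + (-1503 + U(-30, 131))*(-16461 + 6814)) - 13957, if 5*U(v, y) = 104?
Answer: 71264772/5 - 3652*I ≈ 1.4253e+7 - 3652.0*I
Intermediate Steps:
U(v, y) = 104/5 (U(v, y) = (⅕)*104 = 104/5)
w(H, R) = 2*R*(H + √(45 + R)) (w(H, R) = (H + √(45 + R))*(2*R) = 2*R*(H + √(45 + R)))
(w(96, -166) + (-1503 + U(-30, 131))*(-16461 + 6814)) - 13957 = (2*(-166)*(96 + √(45 - 166)) + (-1503 + 104/5)*(-16461 + 6814)) - 13957 = (2*(-166)*(96 + √(-121)) - 7411/5*(-9647)) - 13957 = (2*(-166)*(96 + 11*I) + 71493917/5) - 13957 = ((-31872 - 3652*I) + 71493917/5) - 13957 = (71334557/5 - 3652*I) - 13957 = 71264772/5 - 3652*I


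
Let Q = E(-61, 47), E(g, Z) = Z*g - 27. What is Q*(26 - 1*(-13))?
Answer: -112866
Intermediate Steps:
E(g, Z) = -27 + Z*g
Q = -2894 (Q = -27 + 47*(-61) = -27 - 2867 = -2894)
Q*(26 - 1*(-13)) = -2894*(26 - 1*(-13)) = -2894*(26 + 13) = -2894*39 = -112866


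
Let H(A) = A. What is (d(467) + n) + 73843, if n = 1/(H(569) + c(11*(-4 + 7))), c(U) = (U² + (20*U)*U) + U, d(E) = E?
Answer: 1744130011/23471 ≈ 74310.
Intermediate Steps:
c(U) = U + 21*U² (c(U) = (U² + 20*U²) + U = 21*U² + U = U + 21*U²)
n = 1/23471 (n = 1/(569 + (11*(-4 + 7))*(1 + 21*(11*(-4 + 7)))) = 1/(569 + (11*3)*(1 + 21*(11*3))) = 1/(569 + 33*(1 + 21*33)) = 1/(569 + 33*(1 + 693)) = 1/(569 + 33*694) = 1/(569 + 22902) = 1/23471 ≈ 4.2606e-5)
(d(467) + n) + 73843 = (467 + 1/23471) + 73843 = 10960958/23471 + 73843 = 1744130011/23471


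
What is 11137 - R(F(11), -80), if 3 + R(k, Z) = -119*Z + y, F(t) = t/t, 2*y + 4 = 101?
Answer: 3143/2 ≈ 1571.5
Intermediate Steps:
y = 97/2 (y = -2 + (½)*101 = -2 + 101/2 = 97/2 ≈ 48.500)
F(t) = 1
R(k, Z) = 91/2 - 119*Z (R(k, Z) = -3 + (-119*Z + 97/2) = -3 + (97/2 - 119*Z) = 91/2 - 119*Z)
11137 - R(F(11), -80) = 11137 - (91/2 - 119*(-80)) = 11137 - (91/2 + 9520) = 11137 - 1*19131/2 = 11137 - 19131/2 = 3143/2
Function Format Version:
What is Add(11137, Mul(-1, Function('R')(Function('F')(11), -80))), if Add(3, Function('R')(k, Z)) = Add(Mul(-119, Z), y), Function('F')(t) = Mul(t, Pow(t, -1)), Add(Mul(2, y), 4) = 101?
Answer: Rational(3143, 2) ≈ 1571.5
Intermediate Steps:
y = Rational(97, 2) (y = Add(-2, Mul(Rational(1, 2), 101)) = Add(-2, Rational(101, 2)) = Rational(97, 2) ≈ 48.500)
Function('F')(t) = 1
Function('R')(k, Z) = Add(Rational(91, 2), Mul(-119, Z)) (Function('R')(k, Z) = Add(-3, Add(Mul(-119, Z), Rational(97, 2))) = Add(-3, Add(Rational(97, 2), Mul(-119, Z))) = Add(Rational(91, 2), Mul(-119, Z)))
Add(11137, Mul(-1, Function('R')(Function('F')(11), -80))) = Add(11137, Mul(-1, Add(Rational(91, 2), Mul(-119, -80)))) = Add(11137, Mul(-1, Add(Rational(91, 2), 9520))) = Add(11137, Mul(-1, Rational(19131, 2))) = Add(11137, Rational(-19131, 2)) = Rational(3143, 2)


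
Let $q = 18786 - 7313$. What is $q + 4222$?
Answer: $15695$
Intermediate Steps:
$q = 11473$
$q + 4222 = 11473 + 4222 = 15695$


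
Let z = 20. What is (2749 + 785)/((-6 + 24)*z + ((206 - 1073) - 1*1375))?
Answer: -1767/941 ≈ -1.8778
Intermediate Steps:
(2749 + 785)/((-6 + 24)*z + ((206 - 1073) - 1*1375)) = (2749 + 785)/((-6 + 24)*20 + ((206 - 1073) - 1*1375)) = 3534/(18*20 + (-867 - 1375)) = 3534/(360 - 2242) = 3534/(-1882) = 3534*(-1/1882) = -1767/941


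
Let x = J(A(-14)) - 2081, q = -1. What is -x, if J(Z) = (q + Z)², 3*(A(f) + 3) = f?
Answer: 18053/9 ≈ 2005.9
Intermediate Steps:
A(f) = -3 + f/3
J(Z) = (-1 + Z)²
x = -18053/9 (x = (-1 + (-3 + (⅓)*(-14)))² - 2081 = (-1 + (-3 - 14/3))² - 2081 = (-1 - 23/3)² - 2081 = (-26/3)² - 2081 = 676/9 - 2081 = -18053/9 ≈ -2005.9)
-x = -1*(-18053/9) = 18053/9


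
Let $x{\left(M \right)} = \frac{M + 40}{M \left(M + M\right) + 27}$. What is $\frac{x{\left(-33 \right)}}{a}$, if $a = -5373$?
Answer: $- \frac{1}{1692495} \approx -5.9084 \cdot 10^{-7}$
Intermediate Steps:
$x{\left(M \right)} = \frac{40 + M}{27 + 2 M^{2}}$ ($x{\left(M \right)} = \frac{40 + M}{M 2 M + 27} = \frac{40 + M}{2 M^{2} + 27} = \frac{40 + M}{27 + 2 M^{2}}$)
$\frac{x{\left(-33 \right)}}{a} = \frac{\frac{1}{27 + 2 \left(-33\right)^{2}} \left(40 - 33\right)}{-5373} = \frac{1}{27 + 2 \cdot 1089} \cdot 7 \left(- \frac{1}{5373}\right) = \frac{1}{27 + 2178} \cdot 7 \left(- \frac{1}{5373}\right) = \frac{1}{2205} \cdot 7 \left(- \frac{1}{5373}\right) = \frac{1}{315} \left(- \frac{1}{5373}\right) = - \frac{1}{1692495}$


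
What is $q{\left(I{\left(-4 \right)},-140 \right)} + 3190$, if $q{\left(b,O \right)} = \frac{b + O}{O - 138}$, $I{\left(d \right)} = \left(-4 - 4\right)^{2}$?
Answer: $\frac{443448}{139} \approx 3190.3$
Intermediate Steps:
$I{\left(d \right)} = 64$ ($I{\left(d \right)} = \left(-8\right)^{2} = 64$)
$q{\left(b,O \right)} = \frac{O + b}{-138 + O}$
$q{\left(I{\left(-4 \right)},-140 \right)} + 3190 = \frac{-140 + 64}{-138 - 140} + 3190 = \frac{1}{-278} \left(-76\right) + 3190 = \left(- \frac{1}{278}\right) \left(-76\right) + 3190 = \frac{38}{139} + 3190 = \frac{443448}{139}$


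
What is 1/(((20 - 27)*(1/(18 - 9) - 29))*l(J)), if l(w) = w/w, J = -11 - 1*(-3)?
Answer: 9/1820 ≈ 0.0049451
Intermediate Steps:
J = -8 (J = -11 + 3 = -8)
l(w) = 1
1/(((20 - 27)*(1/(18 - 9) - 29))*l(J)) = 1/(((20 - 27)*(1/(18 - 9) - 29))*1) = 1/(-7*(1/9 - 29)*1) = 1/(-7*(⅑ - 29)*1) = 1/(-7*(-260/9)*1) = 1/((1820/9)*1) = 1/(1820/9) = 9/1820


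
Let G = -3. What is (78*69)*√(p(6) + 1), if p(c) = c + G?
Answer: 10764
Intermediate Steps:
p(c) = -3 + c (p(c) = c - 3 = -3 + c)
(78*69)*√(p(6) + 1) = (78*69)*√((-3 + 6) + 1) = 5382*√(3 + 1) = 5382*√4 = 5382*2 = 10764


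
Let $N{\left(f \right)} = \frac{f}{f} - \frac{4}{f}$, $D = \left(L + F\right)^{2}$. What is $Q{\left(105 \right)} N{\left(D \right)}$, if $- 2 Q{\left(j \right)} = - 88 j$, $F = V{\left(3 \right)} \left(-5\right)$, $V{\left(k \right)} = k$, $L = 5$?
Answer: $\frac{22176}{5} \approx 4435.2$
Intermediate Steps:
$F = -15$ ($F = 3 \left(-5\right) = -15$)
$Q{\left(j \right)} = 44 j$ ($Q{\left(j \right)} = - \frac{\left(-88\right) j}{2} = 44 j$)
$D = 100$ ($D = \left(5 - 15\right)^{2} = \left(-10\right)^{2} = 100$)
$N{\left(f \right)} = 1 - \frac{4}{f}$
$Q{\left(105 \right)} N{\left(D \right)} = 44 \cdot 105 \frac{-4 + 100}{100} = 4620 \cdot \frac{1}{100} \cdot 96 = 4620 \cdot \frac{24}{25} = \frac{22176}{5}$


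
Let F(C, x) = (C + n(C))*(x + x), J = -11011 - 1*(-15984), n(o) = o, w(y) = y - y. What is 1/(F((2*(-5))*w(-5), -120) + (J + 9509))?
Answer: 1/14482 ≈ 6.9051e-5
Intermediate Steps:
w(y) = 0
J = 4973 (J = -11011 + 15984 = 4973)
F(C, x) = 4*C*x (F(C, x) = (C + C)*(x + x) = (2*C)*(2*x) = 4*C*x)
1/(F((2*(-5))*w(-5), -120) + (J + 9509)) = 1/(4*((2*(-5))*0)*(-120) + (4973 + 9509)) = 1/(4*(-10*0)*(-120) + 14482) = 1/(4*0*(-120) + 14482) = 1/(0 + 14482) = 1/14482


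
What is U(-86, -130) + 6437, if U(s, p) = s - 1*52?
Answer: 6299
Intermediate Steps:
U(s, p) = -52 + s (U(s, p) = s - 52 = -52 + s)
U(-86, -130) + 6437 = (-52 - 86) + 6437 = -138 + 6437 = 6299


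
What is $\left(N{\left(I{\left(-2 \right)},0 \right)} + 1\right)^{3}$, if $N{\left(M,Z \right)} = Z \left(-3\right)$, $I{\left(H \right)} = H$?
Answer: $1$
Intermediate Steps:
$N{\left(M,Z \right)} = - 3 Z$
$\left(N{\left(I{\left(-2 \right)},0 \right)} + 1\right)^{3} = \left(\left(-3\right) 0 + 1\right)^{3} = \left(0 + 1\right)^{3} = 1^{3} = 1$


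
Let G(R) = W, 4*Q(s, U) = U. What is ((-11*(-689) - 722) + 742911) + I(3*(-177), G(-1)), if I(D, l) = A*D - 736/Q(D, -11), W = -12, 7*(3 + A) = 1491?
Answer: 7023782/11 ≈ 6.3853e+5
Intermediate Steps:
A = 210 (A = -3 + (1/7)*1491 = -3 + 213 = 210)
Q(s, U) = U/4
G(R) = -12
I(D, l) = 2944/11 + 210*D (I(D, l) = 210*D - 736/((1/4)*(-11)) = 210*D - 736/(-11/4) = 210*D - 736*(-4/11) = 210*D + 2944/11 = 2944/11 + 210*D)
((-11*(-689) - 722) + 742911) + I(3*(-177), G(-1)) = ((-11*(-689) - 722) + 742911) + (2944/11 + 210*(3*(-177))) = ((7579 - 722) + 742911) + (2944/11 + 210*(-531)) = (6857 + 742911) + (2944/11 - 111510) = 749768 - 1223666/11 = 7023782/11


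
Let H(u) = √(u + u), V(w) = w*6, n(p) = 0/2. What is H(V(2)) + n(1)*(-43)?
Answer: 2*√6 ≈ 4.8990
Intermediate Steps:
n(p) = 0 (n(p) = 0*(½) = 0)
V(w) = 6*w
H(u) = √2*√u (H(u) = √(2*u) = √2*√u)
H(V(2)) + n(1)*(-43) = √2*√(6*2) + 0*(-43) = √2*√12 + 0 = √2*(2*√3) + 0 = 2*√6 + 0 = 2*√6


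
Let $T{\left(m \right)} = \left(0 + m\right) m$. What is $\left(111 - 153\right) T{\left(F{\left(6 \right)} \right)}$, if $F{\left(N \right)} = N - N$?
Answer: $0$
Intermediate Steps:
$F{\left(N \right)} = 0$
$T{\left(m \right)} = m^{2}$ ($T{\left(m \right)} = m m = m^{2}$)
$\left(111 - 153\right) T{\left(F{\left(6 \right)} \right)} = \left(111 - 153\right) 0^{2} = \left(-42\right) 0 = 0$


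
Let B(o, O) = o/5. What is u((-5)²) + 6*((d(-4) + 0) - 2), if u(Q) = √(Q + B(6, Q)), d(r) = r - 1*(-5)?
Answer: -6 + √655/5 ≈ -0.88141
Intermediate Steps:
d(r) = 5 + r (d(r) = r + 5 = 5 + r)
B(o, O) = o/5 (B(o, O) = o*(⅕) = o/5)
u(Q) = √(6/5 + Q) (u(Q) = √(Q + (⅕)*6) = √(Q + 6/5) = √(6/5 + Q))
u((-5)²) + 6*((d(-4) + 0) - 2) = √(30 + 25*(-5)²)/5 + 6*(((5 - 4) + 0) - 2) = √(30 + 25*25)/5 + 6*((1 + 0) - 2) = √(30 + 625)/5 + 6*(1 - 2) = √655/5 + 6*(-1) = √655/5 - 6 = -6 + √655/5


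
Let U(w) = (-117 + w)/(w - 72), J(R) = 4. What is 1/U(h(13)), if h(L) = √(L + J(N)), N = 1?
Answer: 8407/13672 - 45*√17/13672 ≈ 0.60134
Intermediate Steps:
h(L) = √(4 + L) (h(L) = √(L + 4) = √(4 + L))
U(w) = (-117 + w)/(-72 + w)
1/U(h(13)) = 1/((-117 + √(4 + 13))/(-72 + √(4 + 13))) = 1/((-117 + √17)/(-72 + √17)) = (-72 + √17)/(-117 + √17)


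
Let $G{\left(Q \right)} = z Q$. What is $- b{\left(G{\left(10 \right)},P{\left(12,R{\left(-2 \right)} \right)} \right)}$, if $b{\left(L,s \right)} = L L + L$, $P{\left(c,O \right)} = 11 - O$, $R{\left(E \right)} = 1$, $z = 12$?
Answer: $-14520$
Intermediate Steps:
$G{\left(Q \right)} = 12 Q$
$b{\left(L,s \right)} = L + L^{2}$ ($b{\left(L,s \right)} = L^{2} + L = L + L^{2}$)
$- b{\left(G{\left(10 \right)},P{\left(12,R{\left(-2 \right)} \right)} \right)} = - 12 \cdot 10 \left(1 + 12 \cdot 10\right) = - 120 \left(1 + 120\right) = - 120 \cdot 121 = \left(-1\right) 14520 = -14520$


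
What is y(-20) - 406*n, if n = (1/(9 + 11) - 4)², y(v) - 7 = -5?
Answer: -1266523/200 ≈ -6332.6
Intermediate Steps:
y(v) = 2 (y(v) = 7 - 5 = 2)
n = 6241/400 (n = (1/20 - 4)² = (-79/20)² = 6241/400 ≈ 15.602)
y(-20) - 406*n = 2 - 406*6241/400 = 2 - 1266923/200 = -1266523/200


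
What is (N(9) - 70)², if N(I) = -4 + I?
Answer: 4225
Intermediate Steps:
(N(9) - 70)² = ((-4 + 9) - 70)² = (5 - 70)² = (-65)² = 4225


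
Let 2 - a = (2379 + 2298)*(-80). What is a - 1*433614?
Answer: -59452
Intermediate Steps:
a = 374162 (a = 2 - (2379 + 2298)*(-80) = 2 - 4677*(-80) = 2 - 1*(-374160) = 2 + 374160 = 374162)
a - 1*433614 = 374162 - 1*433614 = 374162 - 433614 = -59452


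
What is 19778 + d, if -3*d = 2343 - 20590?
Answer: 77581/3 ≈ 25860.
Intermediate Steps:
d = 18247/3 (d = -(2343 - 20590)/3 = -1/3*(-18247) = 18247/3 ≈ 6082.3)
19778 + d = 19778 + 18247/3 = 77581/3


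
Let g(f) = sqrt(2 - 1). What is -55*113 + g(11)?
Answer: -6214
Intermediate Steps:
g(f) = 1 (g(f) = sqrt(1) = 1)
-55*113 + g(11) = -55*113 + 1 = -6215 + 1 = -6214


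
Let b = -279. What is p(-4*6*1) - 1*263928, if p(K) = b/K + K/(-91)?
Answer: -192130929/728 ≈ -2.6392e+5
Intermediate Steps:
p(K) = -279/K - K/91 (p(K) = -279/K + K/(-91) = -279/K + K*(-1/91) = -279/K - K/91)
p(-4*6*1) - 1*263928 = (-279/(-4*6*1) - (-4*6)/91) - 1*263928 = (-279/((-24*1)) - (-24)/91) - 263928 = (-279/(-24) - 1/91*(-24)) - 263928 = (-279*(-1/24) + 24/91) - 263928 = (93/8 + 24/91) - 263928 = 8655/728 - 263928 = -192130929/728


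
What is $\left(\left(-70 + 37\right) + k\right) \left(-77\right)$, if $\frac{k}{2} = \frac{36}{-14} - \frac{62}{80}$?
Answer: $\frac{61127}{20} \approx 3056.4$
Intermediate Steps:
$k = - \frac{937}{140}$ ($k = 2 \left(\frac{36}{-14} - \frac{62}{80}\right) = 2 \left(36 \left(- \frac{1}{14}\right) - \frac{31}{40}\right) = 2 \left(- \frac{18}{7} - \frac{31}{40}\right) = 2 \left(- \frac{937}{280}\right) = - \frac{937}{140} \approx -6.6929$)
$\left(\left(-70 + 37\right) + k\right) \left(-77\right) = \left(\left(-70 + 37\right) - \frac{937}{140}\right) \left(-77\right) = \left(-33 - \frac{937}{140}\right) \left(-77\right) = \left(- \frac{5557}{140}\right) \left(-77\right) = \frac{61127}{20}$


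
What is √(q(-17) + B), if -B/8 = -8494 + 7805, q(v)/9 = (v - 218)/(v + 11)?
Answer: √23458/2 ≈ 76.580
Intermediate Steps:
q(v) = 9*(-218 + v)/(11 + v) (q(v) = 9*((v - 218)/(v + 11)) = 9*((-218 + v)/(11 + v)) = 9*(-218 + v)/(11 + v))
B = 5512 (B = -8*(-8494 + 7805) = -8*(-689) = 5512)
√(q(-17) + B) = √(9*(-218 - 17)/(11 - 17) + 5512) = √(9*(-235)/(-6) + 5512) = √(9*(-⅙)*(-235) + 5512) = √(705/2 + 5512) = √(11729/2) = √23458/2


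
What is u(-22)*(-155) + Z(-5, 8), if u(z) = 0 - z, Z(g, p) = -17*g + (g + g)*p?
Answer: -3405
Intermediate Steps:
Z(g, p) = -17*g + 2*g*p (Z(g, p) = -17*g + (2*g)*p = -17*g + 2*g*p)
u(z) = -z
u(-22)*(-155) + Z(-5, 8) = -1*(-22)*(-155) - 5*(-17 + 2*8) = 22*(-155) - 5*(-17 + 16) = -3410 - 5*(-1) = -3410 + 5 = -3405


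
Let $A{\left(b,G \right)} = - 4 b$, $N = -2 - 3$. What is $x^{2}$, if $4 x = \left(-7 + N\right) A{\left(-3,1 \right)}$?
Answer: $1296$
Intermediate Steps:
$N = -5$
$A{\left(b,G \right)} = - 4 b$
$x = -36$ ($x = \frac{\left(-7 - 5\right) \left(\left(-4\right) \left(-3\right)\right)}{4} = \frac{\left(-12\right) 12}{4} = \frac{1}{4} \left(-144\right) = -36$)
$x^{2} = \left(-36\right)^{2} = 1296$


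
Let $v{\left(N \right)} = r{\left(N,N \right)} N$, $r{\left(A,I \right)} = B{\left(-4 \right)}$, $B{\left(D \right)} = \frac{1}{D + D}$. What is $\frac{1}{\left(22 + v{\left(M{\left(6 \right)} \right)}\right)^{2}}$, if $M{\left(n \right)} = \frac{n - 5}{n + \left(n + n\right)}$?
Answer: $\frac{20736}{10029889} \approx 0.0020674$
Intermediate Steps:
$B{\left(D \right)} = \frac{1}{2 D}$
$r{\left(A,I \right)} = - \frac{1}{8}$ ($r{\left(A,I \right)} = \frac{1}{2 \left(-4\right)} = \frac{1}{2} \left(- \frac{1}{4}\right) = - \frac{1}{8}$)
$M{\left(n \right)} = \frac{-5 + n}{3 n}$ ($M{\left(n \right)} = \frac{-5 + n}{n + 2 n} = \frac{-5 + n}{3 n}$)
$v{\left(N \right)} = - \frac{N}{8}$
$\frac{1}{\left(22 + v{\left(M{\left(6 \right)} \right)}\right)^{2}} = \frac{1}{\left(22 - \frac{\frac{1}{3} \cdot \frac{1}{6} \left(-5 + 6\right)}{8}\right)^{2}} = \frac{1}{\left(22 - \frac{\frac{1}{3} \cdot \frac{1}{6} \cdot 1}{8}\right)^{2}} = \frac{1}{\left(22 - \frac{1}{144}\right)^{2}} = \frac{1}{\left(\frac{3167}{144}\right)^{2}} = \frac{1}{\frac{10029889}{20736}} = \frac{20736}{10029889}$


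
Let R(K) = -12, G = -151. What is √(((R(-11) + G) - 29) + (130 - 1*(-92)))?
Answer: √30 ≈ 5.4772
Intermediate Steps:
√(((R(-11) + G) - 29) + (130 - 1*(-92))) = √(((-12 - 151) - 29) + (130 - 1*(-92))) = √((-163 - 29) + (130 + 92)) = √(-192 + 222) = √30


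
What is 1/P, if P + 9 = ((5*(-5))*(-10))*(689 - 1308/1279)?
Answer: 1279/219969239 ≈ 5.8145e-6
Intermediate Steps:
P = 219969239/1279 (P = -9 + ((5*(-5))*(-10))*(689 - 1308/1279) = -9 + (-25*(-10))*(689 - 1308*1/1279) = -9 + 250*(689 - 1308/1279) = -9 + 250*(879923/1279) = -9 + 219980750/1279 = 219969239/1279 ≈ 1.7199e+5)
1/P = 1/(219969239/1279) = 1279/219969239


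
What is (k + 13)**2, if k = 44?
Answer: 3249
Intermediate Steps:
(k + 13)**2 = (44 + 13)**2 = 57**2 = 3249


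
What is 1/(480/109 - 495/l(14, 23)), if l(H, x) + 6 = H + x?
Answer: -3379/39075 ≈ -0.086475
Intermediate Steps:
l(H, x) = -6 + H + x (l(H, x) = -6 + (H + x) = -6 + H + x)
1/(480/109 - 495/l(14, 23)) = 1/(480/109 - 495/(-6 + 14 + 23)) = 1/(480*(1/109) - 495/31) = 1/(480/109 - 495*1/31) = 1/(480/109 - 495/31) = 1/(-39075/3379) = -3379/39075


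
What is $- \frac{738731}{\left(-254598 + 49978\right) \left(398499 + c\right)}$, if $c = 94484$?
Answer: $\frac{738731}{100874181460} \approx 7.3233 \cdot 10^{-6}$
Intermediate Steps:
$- \frac{738731}{\left(-254598 + 49978\right) \left(398499 + c\right)} = - \frac{738731}{\left(-254598 + 49978\right) \left(398499 + 94484\right)} = - \frac{738731}{\left(-204620\right) 492983} = - \frac{738731}{-100874181460} = \left(-738731\right) \left(- \frac{1}{100874181460}\right) = \frac{738731}{100874181460}$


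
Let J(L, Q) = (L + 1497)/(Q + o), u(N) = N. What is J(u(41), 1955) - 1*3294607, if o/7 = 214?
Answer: -11376276433/3453 ≈ -3.2946e+6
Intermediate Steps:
o = 1498 (o = 7*214 = 1498)
J(L, Q) = (1497 + L)/(1498 + Q) (J(L, Q) = (L + 1497)/(Q + 1498) = (1497 + L)/(1498 + Q))
J(u(41), 1955) - 1*3294607 = (1497 + 41)/(1498 + 1955) - 1*3294607 = 1538/3453 - 3294607 = -11376276433/3453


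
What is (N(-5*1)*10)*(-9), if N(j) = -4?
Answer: 360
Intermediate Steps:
(N(-5*1)*10)*(-9) = -4*10*(-9) = -40*(-9) = 360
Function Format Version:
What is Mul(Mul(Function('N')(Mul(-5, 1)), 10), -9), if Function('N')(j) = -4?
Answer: 360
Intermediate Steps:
Mul(Mul(Function('N')(Mul(-5, 1)), 10), -9) = Mul(Mul(-4, 10), -9) = Mul(-40, -9) = 360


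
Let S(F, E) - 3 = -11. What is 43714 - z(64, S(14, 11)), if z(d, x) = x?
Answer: 43722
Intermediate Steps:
S(F, E) = -8 (S(F, E) = 3 - 11 = -8)
43714 - z(64, S(14, 11)) = 43714 - 1*(-8) = 43714 + 8 = 43722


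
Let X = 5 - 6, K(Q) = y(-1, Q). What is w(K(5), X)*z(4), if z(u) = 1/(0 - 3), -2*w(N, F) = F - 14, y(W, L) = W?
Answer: -5/2 ≈ -2.5000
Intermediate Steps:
K(Q) = -1
X = -1
w(N, F) = 7 - F/2 (w(N, F) = -(F - 14)/2 = -(-14 + F)/2 = 7 - F/2)
z(u) = -⅓ (z(u) = 1/(-3) = -⅓)
w(K(5), X)*z(4) = (7 - ½*(-1))*(-⅓) = (7 + ½)*(-⅓) = (15/2)*(-⅓) = -5/2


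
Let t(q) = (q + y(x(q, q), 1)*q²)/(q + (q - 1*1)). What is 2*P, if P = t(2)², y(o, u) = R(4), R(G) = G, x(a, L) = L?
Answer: 72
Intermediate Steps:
y(o, u) = 4
t(q) = (q + 4*q²)/(-1 + 2*q) (t(q) = (q + 4*q²)/(q + (q - 1*1)) = (q + 4*q²)/(q + (q - 1)) = (q + 4*q²)/(q + (-1 + q)) = (q + 4*q²)/(-1 + 2*q))
P = 36 (P = (2*(1 + 4*2)/(-1 + 2*2))² = (2*(1 + 8)/(-1 + 4))² = (2*9/3)² = (2*(⅓)*9)² = 6² = 36)
2*P = 2*36 = 72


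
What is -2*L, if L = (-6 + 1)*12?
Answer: 120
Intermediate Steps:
L = -60 (L = -5*12 = -60)
-2*L = -2*(-60) = 120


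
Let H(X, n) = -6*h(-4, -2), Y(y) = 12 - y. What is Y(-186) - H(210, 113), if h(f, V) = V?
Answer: 186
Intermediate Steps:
H(X, n) = 12 (H(X, n) = -6*(-2) = 12)
Y(-186) - H(210, 113) = (12 - 1*(-186)) - 1*12 = (12 + 186) - 12 = 198 - 12 = 186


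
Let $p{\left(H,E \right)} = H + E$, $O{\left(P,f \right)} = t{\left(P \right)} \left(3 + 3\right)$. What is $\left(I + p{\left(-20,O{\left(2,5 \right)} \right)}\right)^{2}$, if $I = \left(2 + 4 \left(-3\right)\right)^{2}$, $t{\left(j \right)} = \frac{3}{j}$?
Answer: $7921$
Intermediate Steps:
$O{\left(P,f \right)} = \frac{18}{P}$ ($O{\left(P,f \right)} = \frac{3}{P} \left(3 + 3\right) = \frac{3}{P} 6 = \frac{18}{P}$)
$p{\left(H,E \right)} = E + H$
$I = 100$ ($I = \left(2 - 12\right)^{2} = \left(-10\right)^{2} = 100$)
$\left(I + p{\left(-20,O{\left(2,5 \right)} \right)}\right)^{2} = \left(100 - \left(20 - \frac{18}{2}\right)\right)^{2} = \left(100 + \left(18 \cdot \frac{1}{2} - 20\right)\right)^{2} = \left(100 + \left(9 - 20\right)\right)^{2} = \left(100 - 11\right)^{2} = 89^{2} = 7921$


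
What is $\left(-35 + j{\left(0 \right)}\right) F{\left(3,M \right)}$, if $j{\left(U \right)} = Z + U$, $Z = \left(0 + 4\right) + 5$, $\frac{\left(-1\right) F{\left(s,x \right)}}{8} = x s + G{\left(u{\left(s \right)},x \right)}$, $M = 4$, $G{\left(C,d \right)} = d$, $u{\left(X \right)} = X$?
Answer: $3328$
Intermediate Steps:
$F{\left(s,x \right)} = - 8 x - 8 s x$ ($F{\left(s,x \right)} = - 8 \left(x s + x\right) = - 8 \left(s x + x\right) = - 8 \left(x + s x\right) = - 8 x - 8 s x$)
$Z = 9$ ($Z = 4 + 5 = 9$)
$j{\left(U \right)} = 9 + U$
$\left(-35 + j{\left(0 \right)}\right) F{\left(3,M \right)} = \left(-35 + \left(9 + 0\right)\right) 8 \cdot 4 \left(-1 - 3\right) = \left(-35 + 9\right) 8 \cdot 4 \left(-1 - 3\right) = - 26 \cdot 8 \cdot 4 \left(-4\right) = \left(-26\right) \left(-128\right) = 3328$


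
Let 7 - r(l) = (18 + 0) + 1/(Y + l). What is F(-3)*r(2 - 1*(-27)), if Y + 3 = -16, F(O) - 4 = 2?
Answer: -333/5 ≈ -66.600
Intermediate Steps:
F(O) = 6 (F(O) = 4 + 2 = 6)
Y = -19 (Y = -3 - 16 = -19)
r(l) = -11 - 1/(-19 + l) (r(l) = 7 - ((18 + 0) + 1/(-19 + l)) = 7 - (18 + 1/(-19 + l)) = 7 + (-18 - 1/(-19 + l)) = -11 - 1/(-19 + l))
F(-3)*r(2 - 1*(-27)) = 6*((208 - 11*(2 - 1*(-27)))/(-19 + (2 - 1*(-27)))) = 6*((208 - 11*(2 + 27))/(-19 + (2 + 27))) = 6*((208 - 11*29)/(-19 + 29)) = 6*((208 - 319)/10) = 6*((⅒)*(-111)) = 6*(-111/10) = -333/5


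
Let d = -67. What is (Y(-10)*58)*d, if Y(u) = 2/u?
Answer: 3886/5 ≈ 777.20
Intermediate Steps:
(Y(-10)*58)*d = ((2/(-10))*58)*(-67) = ((2*(-⅒))*58)*(-67) = -⅕*58*(-67) = -58/5*(-67) = 3886/5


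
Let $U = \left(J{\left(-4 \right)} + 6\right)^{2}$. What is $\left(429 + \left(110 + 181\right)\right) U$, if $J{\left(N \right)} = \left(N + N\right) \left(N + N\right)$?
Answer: $3528000$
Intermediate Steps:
$J{\left(N \right)} = 4 N^{2}$ ($J{\left(N \right)} = 2 N 2 N = 4 N^{2}$)
$U = 4900$ ($U = \left(4 \left(-4\right)^{2} + 6\right)^{2} = \left(4 \cdot 16 + 6\right)^{2} = \left(64 + 6\right)^{2} = 70^{2} = 4900$)
$\left(429 + \left(110 + 181\right)\right) U = \left(429 + \left(110 + 181\right)\right) 4900 = \left(429 + 291\right) 4900 = 720 \cdot 4900 = 3528000$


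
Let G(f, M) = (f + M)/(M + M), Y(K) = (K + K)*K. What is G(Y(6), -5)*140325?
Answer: -1880355/2 ≈ -9.4018e+5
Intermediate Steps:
Y(K) = 2*K**2 (Y(K) = (2*K)*K = 2*K**2)
G(f, M) = (M + f)/(2*M) (G(f, M) = (M + f)/((2*M)) = (M + f)*(1/(2*M)) = (M + f)/(2*M))
G(Y(6), -5)*140325 = ((1/2)*(-5 + 2*6**2)/(-5))*140325 = ((1/2)*(-1/5)*(-5 + 2*36))*140325 = ((1/2)*(-1/5)*(-5 + 72))*140325 = ((1/2)*(-1/5)*67)*140325 = -67/10*140325 = -1880355/2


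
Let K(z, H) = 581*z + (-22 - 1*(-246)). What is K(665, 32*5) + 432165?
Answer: 818754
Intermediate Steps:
K(z, H) = 224 + 581*z (K(z, H) = 581*z + (-22 + 246) = 581*z + 224 = 224 + 581*z)
K(665, 32*5) + 432165 = (224 + 581*665) + 432165 = (224 + 386365) + 432165 = 386589 + 432165 = 818754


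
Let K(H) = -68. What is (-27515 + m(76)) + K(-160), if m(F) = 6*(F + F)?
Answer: -26671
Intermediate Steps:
m(F) = 12*F (m(F) = 6*(2*F) = 12*F)
(-27515 + m(76)) + K(-160) = (-27515 + 12*76) - 68 = (-27515 + 912) - 68 = -26603 - 68 = -26671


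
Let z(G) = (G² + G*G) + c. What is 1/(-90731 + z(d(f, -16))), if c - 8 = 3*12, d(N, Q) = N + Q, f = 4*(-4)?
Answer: -1/88639 ≈ -1.1282e-5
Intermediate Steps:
f = -16
c = 44 (c = 8 + 3*12 = 8 + 36 = 44)
z(G) = 44 + 2*G² (z(G) = (G² + G*G) + 44 = (G² + G²) + 44 = 2*G² + 44 = 44 + 2*G²)
1/(-90731 + z(d(f, -16))) = 1/(-90731 + (44 + 2*(-16 - 16)²)) = 1/(-90731 + (44 + 2*(-32)²)) = 1/(-90731 + (44 + 2*1024)) = 1/(-90731 + (44 + 2048)) = 1/(-90731 + 2092) = 1/(-88639) = -1/88639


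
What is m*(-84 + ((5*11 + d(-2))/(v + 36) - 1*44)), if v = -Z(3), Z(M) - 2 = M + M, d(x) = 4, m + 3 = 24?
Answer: -10575/4 ≈ -2643.8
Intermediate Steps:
m = 21 (m = -3 + 24 = 21)
Z(M) = 2 + 2*M (Z(M) = 2 + (M + M) = 2 + 2*M)
v = -8 (v = -(2 + 2*3) = -(2 + 6) = -1*8 = -8)
m*(-84 + ((5*11 + d(-2))/(v + 36) - 1*44)) = 21*(-84 + ((5*11 + 4)/(-8 + 36) - 1*44)) = 21*(-84 + ((55 + 4)/28 - 44)) = 21*(-84 + (59*(1/28) - 44)) = 21*(-84 + (59/28 - 44)) = 21*(-84 - 1173/28) = 21*(-3525/28) = -10575/4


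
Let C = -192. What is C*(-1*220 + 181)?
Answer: 7488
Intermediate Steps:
C*(-1*220 + 181) = -192*(-1*220 + 181) = -192*(-220 + 181) = -192*(-39) = 7488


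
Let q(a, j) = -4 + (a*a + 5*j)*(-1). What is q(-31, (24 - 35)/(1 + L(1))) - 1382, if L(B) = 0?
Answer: -2292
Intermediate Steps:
q(a, j) = -4 - a² - 5*j (q(a, j) = -4 + (a² + 5*j)*(-1) = -4 + (-a² - 5*j) = -4 - a² - 5*j)
q(-31, (24 - 35)/(1 + L(1))) - 1382 = (-4 - 1*(-31)² - 5*(24 - 35)/(1 + 0)) - 1382 = (-4 - 1*961 - (-55)/1) - 1382 = (-4 - 961 - (-55)) - 1382 = (-4 - 961 - 5*(-11)) - 1382 = (-4 - 961 + 55) - 1382 = -910 - 1382 = -2292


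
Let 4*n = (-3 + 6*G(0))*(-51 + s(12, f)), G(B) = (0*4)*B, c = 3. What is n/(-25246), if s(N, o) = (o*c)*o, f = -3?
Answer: -9/12623 ≈ -0.00071298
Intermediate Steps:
s(N, o) = 3*o² (s(N, o) = (o*3)*o = (3*o)*o = 3*o²)
G(B) = 0 (G(B) = 0*B = 0)
n = 18 (n = ((-3 + 6*0)*(-51 + 3*(-3)²))/4 = ((-3 + 0)*(-51 + 3*9))/4 = (-3*(-51 + 27))/4 = (-3*(-24))/4 = (¼)*72 = 18)
n/(-25246) = 18/(-25246) = 18*(-1/25246) = -9/12623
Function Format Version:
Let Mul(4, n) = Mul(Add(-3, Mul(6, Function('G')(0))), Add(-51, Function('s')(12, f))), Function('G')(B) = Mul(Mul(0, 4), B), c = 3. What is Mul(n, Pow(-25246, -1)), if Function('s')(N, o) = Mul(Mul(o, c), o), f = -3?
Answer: Rational(-9, 12623) ≈ -0.00071298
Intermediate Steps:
Function('s')(N, o) = Mul(3, Pow(o, 2)) (Function('s')(N, o) = Mul(Mul(o, 3), o) = Mul(Mul(3, o), o) = Mul(3, Pow(o, 2)))
Function('G')(B) = 0 (Function('G')(B) = Mul(0, B) = 0)
n = 18 (n = Mul(Rational(1, 4), Mul(Add(-3, Mul(6, 0)), Add(-51, Mul(3, Pow(-3, 2))))) = Mul(Rational(1, 4), Mul(Add(-3, 0), Add(-51, Mul(3, 9)))) = Mul(Rational(1, 4), Mul(-3, Add(-51, 27))) = Mul(Rational(1, 4), Mul(-3, -24)) = Mul(Rational(1, 4), 72) = 18)
Mul(n, Pow(-25246, -1)) = Mul(18, Pow(-25246, -1)) = Mul(18, Rational(-1, 25246)) = Rational(-9, 12623)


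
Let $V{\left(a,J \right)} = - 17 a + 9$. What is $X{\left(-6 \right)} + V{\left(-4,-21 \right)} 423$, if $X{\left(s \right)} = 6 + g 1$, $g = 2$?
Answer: $32579$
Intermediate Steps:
$X{\left(s \right)} = 8$ ($X{\left(s \right)} = 6 + 2 \cdot 1 = 6 + 2 = 8$)
$V{\left(a,J \right)} = 9 - 17 a$
$X{\left(-6 \right)} + V{\left(-4,-21 \right)} 423 = 8 + \left(9 - -68\right) 423 = 8 + \left(9 + 68\right) 423 = 8 + 77 \cdot 423 = 8 + 32571 = 32579$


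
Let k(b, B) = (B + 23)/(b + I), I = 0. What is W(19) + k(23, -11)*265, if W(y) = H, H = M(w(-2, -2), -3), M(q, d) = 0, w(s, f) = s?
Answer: 3180/23 ≈ 138.26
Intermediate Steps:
k(b, B) = (23 + B)/b (k(b, B) = (B + 23)/(b + 0) = (23 + B)/b)
H = 0
W(y) = 0
W(19) + k(23, -11)*265 = 0 + ((23 - 11)/23)*265 = 0 + ((1/23)*12)*265 = 0 + (12/23)*265 = 0 + 3180/23 = 3180/23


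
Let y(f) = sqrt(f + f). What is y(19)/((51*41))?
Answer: sqrt(38)/2091 ≈ 0.0029481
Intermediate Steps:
y(f) = sqrt(2)*sqrt(f) (y(f) = sqrt(2*f) = sqrt(2)*sqrt(f))
y(19)/((51*41)) = (sqrt(2)*sqrt(19))/((51*41)) = sqrt(38)/2091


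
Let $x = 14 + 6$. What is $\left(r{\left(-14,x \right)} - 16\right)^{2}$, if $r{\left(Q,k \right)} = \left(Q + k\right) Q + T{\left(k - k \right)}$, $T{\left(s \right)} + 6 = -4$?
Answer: $12100$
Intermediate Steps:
$x = 20$
$T{\left(s \right)} = -10$ ($T{\left(s \right)} = -6 - 4 = -10$)
$r{\left(Q,k \right)} = -10 + Q \left(Q + k\right)$ ($r{\left(Q,k \right)} = \left(Q + k\right) Q - 10 = Q \left(Q + k\right) - 10 = -10 + Q \left(Q + k\right)$)
$\left(r{\left(-14,x \right)} - 16\right)^{2} = \left(\left(-10 + \left(-14\right)^{2} - 280\right) - 16\right)^{2} = \left(\left(-10 + 196 - 280\right) - 16\right)^{2} = \left(-94 - 16\right)^{2} = \left(-110\right)^{2} = 12100$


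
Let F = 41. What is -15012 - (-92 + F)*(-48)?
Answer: -17460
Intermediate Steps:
-15012 - (-92 + F)*(-48) = -15012 - (-92 + 41)*(-48) = -15012 - (-51)*(-48) = -15012 - 1*2448 = -15012 - 2448 = -17460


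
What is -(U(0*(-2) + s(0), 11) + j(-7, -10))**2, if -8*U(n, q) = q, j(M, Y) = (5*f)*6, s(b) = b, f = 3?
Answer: -502681/64 ≈ -7854.4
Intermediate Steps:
j(M, Y) = 90 (j(M, Y) = (5*3)*6 = 15*6 = 90)
U(n, q) = -q/8
-(U(0*(-2) + s(0), 11) + j(-7, -10))**2 = -(-1/8*11 + 90)**2 = -(-11/8 + 90)**2 = -(709/8)**2 = -1*502681/64 = -502681/64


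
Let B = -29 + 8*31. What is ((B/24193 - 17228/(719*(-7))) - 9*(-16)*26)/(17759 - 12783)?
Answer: 456299952767/605894524144 ≈ 0.75310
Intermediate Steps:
B = 219 (B = -29 + 248 = 219)
((B/24193 - 17228/(719*(-7))) - 9*(-16)*26)/(17759 - 12783) = ((219/24193 - 17228/(719*(-7))) - 9*(-16)*26)/(17759 - 12783) = ((219*(1/24193) - 17228/(-5033)) + 144*26)/4976 = ((219/24193 - 17228*(-1/5033)) + 3744)*(1/4976) = ((219/24193 + 17228/5033) + 3744)*(1/4976) = (417899231/121763369 + 3744)*(1/4976) = (456299952767/121763369)*(1/4976) = 456299952767/605894524144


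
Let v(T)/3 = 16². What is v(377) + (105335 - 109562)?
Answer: -3459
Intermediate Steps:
v(T) = 768 (v(T) = 3*16² = 3*256 = 768)
v(377) + (105335 - 109562) = 768 + (105335 - 109562) = 768 - 4227 = -3459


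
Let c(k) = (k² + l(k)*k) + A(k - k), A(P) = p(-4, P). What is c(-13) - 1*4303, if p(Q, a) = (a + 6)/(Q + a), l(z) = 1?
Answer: -8297/2 ≈ -4148.5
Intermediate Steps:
p(Q, a) = (6 + a)/(Q + a)
A(P) = (6 + P)/(-4 + P)
c(k) = -3/2 + k + k² (c(k) = (k² + 1*k) + (6 + (k - k))/(-4 + (k - k)) = (k² + k) + (6 + 0)/(-4 + 0) = (k + k²) + 6/(-4) = (k + k²) - ¼*6 = (k + k²) - 3/2 = -3/2 + k + k²)
c(-13) - 1*4303 = (-3/2 - 13 + (-13)²) - 1*4303 = (-3/2 - 13 + 169) - 4303 = 309/2 - 4303 = -8297/2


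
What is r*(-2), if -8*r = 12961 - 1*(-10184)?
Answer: 23145/4 ≈ 5786.3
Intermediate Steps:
r = -23145/8 (r = -(12961 - 1*(-10184))/8 = -(12961 + 10184)/8 = -1/8*23145 = -23145/8 ≈ -2893.1)
r*(-2) = -23145/8*(-2) = 23145/4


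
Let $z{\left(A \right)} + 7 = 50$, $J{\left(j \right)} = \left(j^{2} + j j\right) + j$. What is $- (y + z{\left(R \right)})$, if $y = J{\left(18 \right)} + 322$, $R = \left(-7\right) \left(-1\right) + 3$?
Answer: $-1031$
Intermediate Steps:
$J{\left(j \right)} = j + 2 j^{2}$ ($J{\left(j \right)} = \left(j^{2} + j^{2}\right) + j = 2 j^{2} + j = j + 2 j^{2}$)
$R = 10$ ($R = 7 + 3 = 10$)
$z{\left(A \right)} = 43$ ($z{\left(A \right)} = -7 + 50 = 43$)
$y = 988$ ($y = 18 \left(1 + 2 \cdot 18\right) + 322 = 18 \left(1 + 36\right) + 322 = 18 \cdot 37 + 322 = 666 + 322 = 988$)
$- (y + z{\left(R \right)}) = - (988 + 43) = \left(-1\right) 1031 = -1031$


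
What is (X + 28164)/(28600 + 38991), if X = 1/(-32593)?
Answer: 917949251/2202993463 ≈ 0.41668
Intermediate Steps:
X = -1/32593 ≈ -3.0681e-5
(X + 28164)/(28600 + 38991) = (-1/32593 + 28164)/(28600 + 38991) = (917949251/32593)/67591 = (917949251/32593)*(1/67591) = 917949251/2202993463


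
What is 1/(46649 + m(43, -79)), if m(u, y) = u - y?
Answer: 1/46771 ≈ 2.1381e-5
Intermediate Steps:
1/(46649 + m(43, -79)) = 1/(46649 + (43 - 1*(-79))) = 1/(46649 + (43 + 79)) = 1/(46649 + 122) = 1/46771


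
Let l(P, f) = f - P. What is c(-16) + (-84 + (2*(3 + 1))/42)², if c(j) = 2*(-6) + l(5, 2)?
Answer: 3090985/441 ≈ 7009.0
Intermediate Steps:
c(j) = -15 (c(j) = 2*(-6) + (2 - 1*5) = -12 + (2 - 5) = -12 - 3 = -15)
c(-16) + (-84 + (2*(3 + 1))/42)² = -15 + (-84 + (2*(3 + 1))/42)² = -15 + (-84 + (2*4)*(1/42))² = -15 + (-84 + 8*(1/42))² = -15 + (-84 + 4/21)² = -15 + (-1760/21)² = -15 + 3097600/441 = 3090985/441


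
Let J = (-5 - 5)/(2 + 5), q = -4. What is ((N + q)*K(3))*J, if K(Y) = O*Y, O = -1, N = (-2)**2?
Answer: 0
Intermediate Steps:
N = 4
K(Y) = -Y
J = -10/7 ≈ -1.4286
((N + q)*K(3))*J = ((4 - 4)*(-1*3))*(-10/7) = (0*(-3))*(-10/7) = 0*(-10/7) = 0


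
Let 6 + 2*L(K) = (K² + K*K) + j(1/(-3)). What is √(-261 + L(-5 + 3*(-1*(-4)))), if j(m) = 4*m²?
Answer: I*√1933/3 ≈ 14.655*I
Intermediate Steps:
L(K) = -25/9 + K² (L(K) = -3 + ((K² + K*K) + 4*(1/(-3))²)/2 = -3 + ((K² + K²) + 4*(-⅓)²)/2 = -3 + (2*K² + 4*(⅑))/2 = -3 + (2*K² + 4/9)/2 = -3 + (4/9 + 2*K²)/2 = -3 + (2/9 + K²) = -25/9 + K²)
√(-261 + L(-5 + 3*(-1*(-4)))) = √(-261 + (-25/9 + (-5 + 3*(-1*(-4)))²)) = √(-261 + (-25/9 + (-5 + 3*4)²)) = √(-261 + (-25/9 + (-5 + 12)²)) = √(-261 + (-25/9 + 7²)) = √(-261 + (-25/9 + 49)) = √(-261 + 416/9) = √(-1933/9) = I*√1933/3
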